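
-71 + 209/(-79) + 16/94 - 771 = -3135537/3713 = -844.48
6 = 6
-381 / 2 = -190.50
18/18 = 1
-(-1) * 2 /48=1 /24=0.04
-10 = -10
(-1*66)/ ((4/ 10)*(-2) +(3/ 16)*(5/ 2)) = 10560/ 53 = 199.25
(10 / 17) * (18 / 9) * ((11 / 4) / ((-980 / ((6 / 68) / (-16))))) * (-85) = -165 / 106624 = -0.00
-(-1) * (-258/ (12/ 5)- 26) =-267/ 2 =-133.50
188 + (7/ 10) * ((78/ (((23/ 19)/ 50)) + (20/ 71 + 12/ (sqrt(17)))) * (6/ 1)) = 13732.71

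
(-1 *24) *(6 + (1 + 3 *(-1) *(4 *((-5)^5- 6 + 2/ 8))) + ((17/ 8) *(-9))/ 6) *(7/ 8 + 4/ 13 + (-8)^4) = -768481843965/ 208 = -3694624249.83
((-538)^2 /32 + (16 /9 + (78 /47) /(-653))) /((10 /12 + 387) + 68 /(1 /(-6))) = -19991405891 /44563332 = -448.61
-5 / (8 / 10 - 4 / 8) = -16.67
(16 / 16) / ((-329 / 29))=-29 / 329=-0.09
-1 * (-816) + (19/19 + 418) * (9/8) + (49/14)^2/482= 620527/482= 1287.40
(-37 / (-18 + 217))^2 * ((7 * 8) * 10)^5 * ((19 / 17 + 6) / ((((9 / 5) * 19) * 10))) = 4561408398131200000 / 115120107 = 39623038207.66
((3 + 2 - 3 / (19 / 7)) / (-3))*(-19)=74 / 3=24.67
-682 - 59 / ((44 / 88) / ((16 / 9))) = -8026 / 9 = -891.78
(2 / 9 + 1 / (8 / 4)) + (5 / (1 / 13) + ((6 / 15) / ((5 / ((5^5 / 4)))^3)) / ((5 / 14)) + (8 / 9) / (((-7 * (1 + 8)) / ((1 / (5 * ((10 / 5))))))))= 4272526.66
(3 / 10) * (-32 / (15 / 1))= -16 / 25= -0.64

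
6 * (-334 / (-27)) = 668 / 9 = 74.22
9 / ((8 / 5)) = 45 / 8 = 5.62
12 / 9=1.33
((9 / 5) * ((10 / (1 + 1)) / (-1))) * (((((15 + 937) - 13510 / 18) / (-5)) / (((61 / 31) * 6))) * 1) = 56203 / 1830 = 30.71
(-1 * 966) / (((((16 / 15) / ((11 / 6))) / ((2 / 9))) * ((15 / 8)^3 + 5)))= -113344 / 3561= -31.83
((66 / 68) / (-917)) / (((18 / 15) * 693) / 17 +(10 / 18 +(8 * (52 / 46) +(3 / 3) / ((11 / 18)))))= -375705 / 21352016714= -0.00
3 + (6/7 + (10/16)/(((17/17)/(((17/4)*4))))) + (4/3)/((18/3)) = 14.70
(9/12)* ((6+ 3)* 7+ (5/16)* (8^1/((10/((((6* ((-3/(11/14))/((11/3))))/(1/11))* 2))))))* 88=1890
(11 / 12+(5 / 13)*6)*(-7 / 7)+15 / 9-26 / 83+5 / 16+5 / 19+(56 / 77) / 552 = -322152109 / 248964144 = -1.29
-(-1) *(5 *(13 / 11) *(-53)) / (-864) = 3445 / 9504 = 0.36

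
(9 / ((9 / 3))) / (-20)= -3 / 20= -0.15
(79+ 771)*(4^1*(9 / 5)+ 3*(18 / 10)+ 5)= 14960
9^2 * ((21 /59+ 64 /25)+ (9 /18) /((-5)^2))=701541 /2950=237.81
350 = 350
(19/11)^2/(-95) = -19/605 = -0.03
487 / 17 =28.65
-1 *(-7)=7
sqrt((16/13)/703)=4*sqrt(9139)/9139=0.04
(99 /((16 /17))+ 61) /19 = 2659 /304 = 8.75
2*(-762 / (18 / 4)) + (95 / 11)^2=-95861 / 363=-264.08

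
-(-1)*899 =899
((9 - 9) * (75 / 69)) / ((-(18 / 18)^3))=0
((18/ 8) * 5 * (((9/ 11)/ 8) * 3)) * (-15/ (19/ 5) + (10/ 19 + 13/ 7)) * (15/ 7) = -236925/ 20482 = -11.57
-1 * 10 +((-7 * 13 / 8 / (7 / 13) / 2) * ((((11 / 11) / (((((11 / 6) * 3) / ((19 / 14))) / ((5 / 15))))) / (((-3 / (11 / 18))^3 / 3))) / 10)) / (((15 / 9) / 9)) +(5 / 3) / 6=-317131469 / 32659200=-9.71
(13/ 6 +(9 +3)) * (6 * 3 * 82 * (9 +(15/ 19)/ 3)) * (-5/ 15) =-1226720/ 19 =-64564.21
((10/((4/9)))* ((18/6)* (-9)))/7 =-86.79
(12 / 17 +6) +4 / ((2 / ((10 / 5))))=182 / 17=10.71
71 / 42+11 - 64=-2155 / 42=-51.31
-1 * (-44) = 44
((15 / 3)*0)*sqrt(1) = 0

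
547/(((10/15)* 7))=1641/14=117.21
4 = 4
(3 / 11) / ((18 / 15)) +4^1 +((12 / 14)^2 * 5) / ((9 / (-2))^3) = 365597 / 87318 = 4.19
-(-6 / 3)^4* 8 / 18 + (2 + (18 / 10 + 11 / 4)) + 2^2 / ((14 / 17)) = 5413 / 1260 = 4.30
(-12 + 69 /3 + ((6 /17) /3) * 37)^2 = 68121 /289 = 235.71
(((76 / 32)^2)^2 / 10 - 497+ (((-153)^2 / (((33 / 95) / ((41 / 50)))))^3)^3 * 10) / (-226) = -362528003753431099188672959131300548998447046987381105960519839 / 1705267770131200000000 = -212593007446296188786655400000000000000000.00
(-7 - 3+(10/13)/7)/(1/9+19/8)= -64800/16289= -3.98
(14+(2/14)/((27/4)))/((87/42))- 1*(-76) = 82.77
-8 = -8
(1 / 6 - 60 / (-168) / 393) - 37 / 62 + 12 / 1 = 1973539 / 170562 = 11.57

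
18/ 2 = 9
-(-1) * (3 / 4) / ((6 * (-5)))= -1 / 40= -0.02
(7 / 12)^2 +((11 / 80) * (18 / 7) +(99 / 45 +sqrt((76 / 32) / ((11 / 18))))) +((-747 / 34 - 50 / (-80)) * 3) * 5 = -5437081 / 17136 +3 * sqrt(209) / 22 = -315.32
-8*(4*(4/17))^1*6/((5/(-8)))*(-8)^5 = -201326592/85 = -2368548.14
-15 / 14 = -1.07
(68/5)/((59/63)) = 4284/295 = 14.52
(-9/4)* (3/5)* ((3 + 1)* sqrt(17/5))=-27* sqrt(85)/25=-9.96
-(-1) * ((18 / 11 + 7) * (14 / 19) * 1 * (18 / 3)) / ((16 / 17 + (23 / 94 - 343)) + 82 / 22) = -671160 / 5942891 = -0.11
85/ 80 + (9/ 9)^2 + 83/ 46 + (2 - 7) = -417/ 368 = -1.13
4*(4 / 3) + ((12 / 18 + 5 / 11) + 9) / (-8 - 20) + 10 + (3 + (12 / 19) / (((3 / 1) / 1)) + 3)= 185939 / 8778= 21.18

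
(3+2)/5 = 1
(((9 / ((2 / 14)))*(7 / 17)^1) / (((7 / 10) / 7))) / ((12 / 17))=735 / 2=367.50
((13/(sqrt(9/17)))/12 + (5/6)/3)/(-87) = -13 * sqrt(17)/3132-5/1566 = -0.02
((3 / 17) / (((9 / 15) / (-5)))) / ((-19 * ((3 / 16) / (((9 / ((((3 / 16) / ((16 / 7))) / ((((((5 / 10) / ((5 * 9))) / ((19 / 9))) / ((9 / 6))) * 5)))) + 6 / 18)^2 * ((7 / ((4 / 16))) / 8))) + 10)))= 9550600 / 1235233871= 0.01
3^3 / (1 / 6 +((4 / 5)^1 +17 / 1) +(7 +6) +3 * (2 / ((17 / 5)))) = 13770 / 16693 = 0.82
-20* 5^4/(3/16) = -200000/3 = -66666.67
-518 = -518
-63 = -63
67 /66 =1.02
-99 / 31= -3.19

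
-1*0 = 0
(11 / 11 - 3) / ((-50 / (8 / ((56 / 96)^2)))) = 1152 / 1225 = 0.94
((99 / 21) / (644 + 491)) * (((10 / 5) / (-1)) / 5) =-66 / 39725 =-0.00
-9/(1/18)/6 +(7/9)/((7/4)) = -239/9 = -26.56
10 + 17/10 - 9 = 27/10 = 2.70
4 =4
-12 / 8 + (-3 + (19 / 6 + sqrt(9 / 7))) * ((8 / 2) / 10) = -43 / 30 + 6 * sqrt(7) / 35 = -0.98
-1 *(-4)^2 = -16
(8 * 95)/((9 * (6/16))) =6080/27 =225.19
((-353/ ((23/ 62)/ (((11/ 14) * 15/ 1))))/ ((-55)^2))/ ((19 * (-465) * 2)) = 353/ 1682450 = 0.00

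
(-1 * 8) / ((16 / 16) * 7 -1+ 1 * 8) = -4 / 7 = -0.57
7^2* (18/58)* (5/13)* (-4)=-8820/377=-23.40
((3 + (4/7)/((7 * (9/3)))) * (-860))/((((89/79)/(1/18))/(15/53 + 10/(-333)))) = -758380250/23349627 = -32.48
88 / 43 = 2.05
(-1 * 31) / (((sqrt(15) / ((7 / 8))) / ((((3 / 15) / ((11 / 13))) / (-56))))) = 403 * sqrt(15) / 52800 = 0.03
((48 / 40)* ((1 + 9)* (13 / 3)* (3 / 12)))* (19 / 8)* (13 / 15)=3211 / 120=26.76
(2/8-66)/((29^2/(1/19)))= -263/63916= -0.00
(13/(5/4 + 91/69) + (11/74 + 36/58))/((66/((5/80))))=8870407/1606718784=0.01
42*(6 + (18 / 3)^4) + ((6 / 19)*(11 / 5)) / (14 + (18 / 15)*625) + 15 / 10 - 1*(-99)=994064769 / 18145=54784.50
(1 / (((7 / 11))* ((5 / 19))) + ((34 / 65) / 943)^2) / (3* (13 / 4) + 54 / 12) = 628183310948 / 1499073732975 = 0.42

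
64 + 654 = 718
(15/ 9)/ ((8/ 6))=5/ 4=1.25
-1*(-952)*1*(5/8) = 595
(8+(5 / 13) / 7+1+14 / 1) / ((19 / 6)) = 12588 / 1729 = 7.28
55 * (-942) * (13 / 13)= -51810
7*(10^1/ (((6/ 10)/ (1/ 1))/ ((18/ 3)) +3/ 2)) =175/ 4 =43.75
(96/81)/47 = 32/1269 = 0.03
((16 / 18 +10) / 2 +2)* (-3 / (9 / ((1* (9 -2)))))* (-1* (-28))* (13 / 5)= -170716 / 135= -1264.56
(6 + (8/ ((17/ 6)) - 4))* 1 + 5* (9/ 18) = 249/ 34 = 7.32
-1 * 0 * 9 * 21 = 0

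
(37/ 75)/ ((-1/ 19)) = -703/ 75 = -9.37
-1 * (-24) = 24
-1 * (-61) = 61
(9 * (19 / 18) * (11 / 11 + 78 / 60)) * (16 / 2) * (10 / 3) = 1748 / 3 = 582.67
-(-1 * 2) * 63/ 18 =7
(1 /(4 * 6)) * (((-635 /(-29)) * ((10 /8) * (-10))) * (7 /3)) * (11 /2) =-146.36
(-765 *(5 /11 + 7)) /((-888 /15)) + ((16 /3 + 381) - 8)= 2318255 /4884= 474.66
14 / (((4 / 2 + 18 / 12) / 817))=3268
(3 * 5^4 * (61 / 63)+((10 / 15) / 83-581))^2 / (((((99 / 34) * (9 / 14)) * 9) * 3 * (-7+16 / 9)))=-314829032309648 / 54524733417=-5774.06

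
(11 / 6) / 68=11 / 408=0.03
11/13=0.85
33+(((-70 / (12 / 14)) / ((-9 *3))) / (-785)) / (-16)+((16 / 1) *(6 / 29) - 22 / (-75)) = 5399707637 / 147517200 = 36.60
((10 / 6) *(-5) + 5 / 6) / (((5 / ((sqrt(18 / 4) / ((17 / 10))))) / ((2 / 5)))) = -9 *sqrt(2) / 17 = -0.75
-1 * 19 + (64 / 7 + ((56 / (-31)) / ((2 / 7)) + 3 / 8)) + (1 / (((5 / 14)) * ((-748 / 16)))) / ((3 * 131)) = -10081960051 / 637901880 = -15.80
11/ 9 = 1.22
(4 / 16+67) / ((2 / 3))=807 / 8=100.88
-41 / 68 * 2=-1.21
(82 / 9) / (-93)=-82 / 837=-0.10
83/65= 1.28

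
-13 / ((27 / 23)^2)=-6877 / 729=-9.43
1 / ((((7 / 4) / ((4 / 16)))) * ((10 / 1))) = 1 / 70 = 0.01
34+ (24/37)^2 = 47122/1369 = 34.42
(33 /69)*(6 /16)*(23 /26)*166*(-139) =-3660.78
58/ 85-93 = -7847/ 85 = -92.32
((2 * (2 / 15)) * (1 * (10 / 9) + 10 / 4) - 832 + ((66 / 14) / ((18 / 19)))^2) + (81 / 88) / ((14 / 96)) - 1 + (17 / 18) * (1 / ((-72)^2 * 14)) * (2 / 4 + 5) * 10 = -80569052933 / 100590336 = -800.96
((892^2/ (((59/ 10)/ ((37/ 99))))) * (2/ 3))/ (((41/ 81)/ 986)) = 1741644842880/ 26609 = 65453224.21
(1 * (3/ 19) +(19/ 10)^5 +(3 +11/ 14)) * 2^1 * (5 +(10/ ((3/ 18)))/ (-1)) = -4199482837/ 1330000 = -3157.51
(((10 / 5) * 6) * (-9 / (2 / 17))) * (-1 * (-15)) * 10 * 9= -1239300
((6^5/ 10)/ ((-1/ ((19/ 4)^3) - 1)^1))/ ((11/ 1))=-70.04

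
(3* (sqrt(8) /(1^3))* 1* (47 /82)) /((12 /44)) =517* sqrt(2) /41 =17.83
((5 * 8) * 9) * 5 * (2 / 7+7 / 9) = 13400 / 7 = 1914.29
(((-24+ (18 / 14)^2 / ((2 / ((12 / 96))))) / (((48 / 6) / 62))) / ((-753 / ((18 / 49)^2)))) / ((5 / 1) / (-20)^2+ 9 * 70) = 78405975 / 1488336439499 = 0.00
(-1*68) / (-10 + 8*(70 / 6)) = -102 / 125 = -0.82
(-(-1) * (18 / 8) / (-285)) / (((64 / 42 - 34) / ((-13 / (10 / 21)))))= -17199 / 2591600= -0.01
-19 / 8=-2.38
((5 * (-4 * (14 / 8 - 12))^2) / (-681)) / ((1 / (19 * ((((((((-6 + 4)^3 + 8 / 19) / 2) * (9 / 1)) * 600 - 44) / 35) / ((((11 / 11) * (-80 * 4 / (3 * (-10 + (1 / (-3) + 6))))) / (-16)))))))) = -2128678877 / 23835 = -89308.95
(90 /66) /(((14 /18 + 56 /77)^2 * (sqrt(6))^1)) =4455 * sqrt(6) /44402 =0.25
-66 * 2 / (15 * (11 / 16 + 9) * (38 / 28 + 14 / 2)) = -9856 / 90675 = -0.11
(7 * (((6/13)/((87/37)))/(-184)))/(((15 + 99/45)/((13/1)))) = -1295/229448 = -0.01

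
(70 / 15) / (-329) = -2 / 141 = -0.01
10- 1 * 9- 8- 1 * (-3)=-4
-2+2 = 0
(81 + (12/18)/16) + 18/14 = 13831/168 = 82.33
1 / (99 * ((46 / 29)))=29 / 4554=0.01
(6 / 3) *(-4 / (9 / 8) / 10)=-32 / 45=-0.71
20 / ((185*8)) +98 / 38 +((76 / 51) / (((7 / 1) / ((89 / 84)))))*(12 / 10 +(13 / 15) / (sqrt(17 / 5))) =21983*sqrt(85) / 1911735 +50299367 / 17567970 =2.97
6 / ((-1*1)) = -6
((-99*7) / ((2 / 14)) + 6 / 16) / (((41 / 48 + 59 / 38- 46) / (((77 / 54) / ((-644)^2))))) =2703415 / 7066568208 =0.00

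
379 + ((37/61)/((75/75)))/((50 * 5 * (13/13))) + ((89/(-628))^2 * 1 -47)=332.02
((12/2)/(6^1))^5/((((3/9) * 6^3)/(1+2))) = 1/24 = 0.04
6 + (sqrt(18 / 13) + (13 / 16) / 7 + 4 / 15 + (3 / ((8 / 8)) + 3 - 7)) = 3 * sqrt(26) / 13 + 9043 / 1680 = 6.56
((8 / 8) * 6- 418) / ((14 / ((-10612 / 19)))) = 312296 / 19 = 16436.63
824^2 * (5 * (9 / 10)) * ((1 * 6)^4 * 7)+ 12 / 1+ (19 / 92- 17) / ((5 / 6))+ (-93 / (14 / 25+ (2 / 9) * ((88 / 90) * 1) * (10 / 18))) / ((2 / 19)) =15818291219312949 / 570676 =27718514917.94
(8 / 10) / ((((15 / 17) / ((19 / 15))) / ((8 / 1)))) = 10336 / 1125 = 9.19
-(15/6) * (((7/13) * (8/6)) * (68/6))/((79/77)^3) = -1086548540/57685563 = -18.84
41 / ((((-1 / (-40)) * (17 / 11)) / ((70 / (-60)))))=-63140 / 51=-1238.04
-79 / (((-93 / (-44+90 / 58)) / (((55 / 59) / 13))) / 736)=-3936639520 / 2068599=-1903.05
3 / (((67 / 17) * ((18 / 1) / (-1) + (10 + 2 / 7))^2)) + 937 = 61022021 / 65124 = 937.01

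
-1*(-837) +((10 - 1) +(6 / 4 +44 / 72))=7633 / 9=848.11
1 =1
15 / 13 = 1.15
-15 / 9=-5 / 3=-1.67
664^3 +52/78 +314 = 878265776/3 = 292755258.67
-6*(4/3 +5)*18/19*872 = -31392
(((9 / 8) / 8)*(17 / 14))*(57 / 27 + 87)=6817 / 448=15.22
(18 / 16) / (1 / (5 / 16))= 0.35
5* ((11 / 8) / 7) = 55 / 56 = 0.98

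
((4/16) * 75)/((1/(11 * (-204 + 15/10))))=-334125/8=-41765.62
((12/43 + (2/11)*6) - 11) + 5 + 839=394657/473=834.37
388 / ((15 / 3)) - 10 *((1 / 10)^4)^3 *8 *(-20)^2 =2424999999 / 31250000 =77.60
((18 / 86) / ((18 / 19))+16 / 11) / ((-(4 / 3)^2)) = -14265 / 15136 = -0.94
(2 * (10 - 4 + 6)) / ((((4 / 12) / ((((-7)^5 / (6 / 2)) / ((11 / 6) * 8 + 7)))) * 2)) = -605052 / 65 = -9308.49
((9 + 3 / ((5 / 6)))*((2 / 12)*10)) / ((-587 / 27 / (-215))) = 121905 / 587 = 207.67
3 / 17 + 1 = 20 / 17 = 1.18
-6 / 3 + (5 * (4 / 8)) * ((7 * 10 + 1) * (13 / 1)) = 4611 / 2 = 2305.50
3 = 3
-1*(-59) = 59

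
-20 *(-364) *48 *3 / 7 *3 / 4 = 112320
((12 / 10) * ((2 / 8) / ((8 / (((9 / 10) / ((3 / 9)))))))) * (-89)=-7209 / 800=-9.01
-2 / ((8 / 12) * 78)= -1 / 26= -0.04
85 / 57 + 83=4816 / 57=84.49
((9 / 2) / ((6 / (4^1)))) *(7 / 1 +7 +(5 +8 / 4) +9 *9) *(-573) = -175338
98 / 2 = 49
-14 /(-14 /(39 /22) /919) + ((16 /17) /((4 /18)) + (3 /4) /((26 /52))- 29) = 300298 /187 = 1605.87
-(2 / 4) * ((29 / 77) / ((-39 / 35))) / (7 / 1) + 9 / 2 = 13586 / 3003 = 4.52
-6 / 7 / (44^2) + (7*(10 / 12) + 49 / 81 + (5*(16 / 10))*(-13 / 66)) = 2668577 / 548856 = 4.86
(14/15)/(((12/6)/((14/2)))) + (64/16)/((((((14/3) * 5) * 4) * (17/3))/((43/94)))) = 1097389/335580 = 3.27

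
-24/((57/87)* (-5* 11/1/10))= 1392/209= 6.66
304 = 304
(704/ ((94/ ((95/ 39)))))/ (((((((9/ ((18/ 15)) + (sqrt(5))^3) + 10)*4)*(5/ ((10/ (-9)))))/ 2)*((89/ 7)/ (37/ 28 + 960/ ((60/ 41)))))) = -47869360/ 4730973 + 13676960*sqrt(5)/ 4730973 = -3.65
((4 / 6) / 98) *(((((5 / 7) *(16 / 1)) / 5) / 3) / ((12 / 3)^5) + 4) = 5377 / 197568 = 0.03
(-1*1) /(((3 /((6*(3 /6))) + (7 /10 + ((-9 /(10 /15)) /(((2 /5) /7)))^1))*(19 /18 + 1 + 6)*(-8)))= -9 /136039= -0.00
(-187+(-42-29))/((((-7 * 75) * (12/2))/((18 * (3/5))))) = 774/875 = 0.88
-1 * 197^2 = -38809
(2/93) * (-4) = -8/93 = -0.09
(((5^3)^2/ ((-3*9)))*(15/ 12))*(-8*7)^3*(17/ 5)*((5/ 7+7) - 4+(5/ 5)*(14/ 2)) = 41650000000/ 9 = 4627777777.78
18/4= 9/2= 4.50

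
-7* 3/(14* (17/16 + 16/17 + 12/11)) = -4488/9259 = -0.48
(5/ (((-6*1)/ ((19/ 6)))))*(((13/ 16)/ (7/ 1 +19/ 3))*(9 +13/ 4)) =-12103/ 6144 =-1.97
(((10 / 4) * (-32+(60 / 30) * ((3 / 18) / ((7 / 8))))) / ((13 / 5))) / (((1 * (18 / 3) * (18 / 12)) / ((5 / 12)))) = -10375 / 7371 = -1.41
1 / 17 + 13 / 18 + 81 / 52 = 18607 / 7956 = 2.34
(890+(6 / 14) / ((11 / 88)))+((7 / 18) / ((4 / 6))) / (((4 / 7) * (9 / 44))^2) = 6369409 / 6804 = 936.13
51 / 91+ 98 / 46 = 5632 / 2093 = 2.69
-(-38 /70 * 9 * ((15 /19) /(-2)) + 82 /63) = -407 /126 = -3.23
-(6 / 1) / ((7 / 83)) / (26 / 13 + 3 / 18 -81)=2988 / 3311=0.90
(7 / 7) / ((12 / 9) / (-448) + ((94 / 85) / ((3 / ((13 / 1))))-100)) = -9520 / 906407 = -0.01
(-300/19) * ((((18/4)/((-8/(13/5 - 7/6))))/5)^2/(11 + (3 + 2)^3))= -49923/16537600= -0.00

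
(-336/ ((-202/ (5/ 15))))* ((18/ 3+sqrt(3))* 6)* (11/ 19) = 3696* sqrt(3)/ 1919+22176/ 1919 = 14.89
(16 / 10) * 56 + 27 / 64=28807 / 320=90.02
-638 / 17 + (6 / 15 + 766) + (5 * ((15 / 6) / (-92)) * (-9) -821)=-1421779 / 15640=-90.91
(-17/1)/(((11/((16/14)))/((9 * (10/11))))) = -12240/847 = -14.45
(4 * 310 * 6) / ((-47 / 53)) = -394320 / 47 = -8389.79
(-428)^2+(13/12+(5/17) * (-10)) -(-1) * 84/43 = 1606890887/8772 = 183184.10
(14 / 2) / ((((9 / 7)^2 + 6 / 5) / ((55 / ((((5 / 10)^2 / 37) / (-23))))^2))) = 60113028206000 / 699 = 85998609736.77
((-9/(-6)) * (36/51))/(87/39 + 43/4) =104/1275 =0.08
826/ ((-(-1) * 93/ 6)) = 1652/ 31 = 53.29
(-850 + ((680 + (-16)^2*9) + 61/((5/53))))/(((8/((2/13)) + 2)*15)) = 13903/4050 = 3.43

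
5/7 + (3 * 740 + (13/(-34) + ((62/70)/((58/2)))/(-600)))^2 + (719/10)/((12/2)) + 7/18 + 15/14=176022724773795332243/35728203000000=4926716.43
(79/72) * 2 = 79/36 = 2.19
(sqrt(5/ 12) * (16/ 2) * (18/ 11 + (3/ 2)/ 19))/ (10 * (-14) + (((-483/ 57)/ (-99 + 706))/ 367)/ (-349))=-37162770118 * sqrt(15)/ 2274859106289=-0.06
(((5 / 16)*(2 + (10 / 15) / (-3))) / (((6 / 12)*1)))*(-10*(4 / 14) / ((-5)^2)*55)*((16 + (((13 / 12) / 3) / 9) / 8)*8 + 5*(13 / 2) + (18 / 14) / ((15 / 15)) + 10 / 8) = -40684160 / 35721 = -1138.94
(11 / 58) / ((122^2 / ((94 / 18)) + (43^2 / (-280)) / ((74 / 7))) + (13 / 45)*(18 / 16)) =765160 / 11497574059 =0.00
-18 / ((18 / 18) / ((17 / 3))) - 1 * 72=-174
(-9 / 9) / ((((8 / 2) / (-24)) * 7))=6 / 7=0.86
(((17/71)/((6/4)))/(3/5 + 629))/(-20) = -0.00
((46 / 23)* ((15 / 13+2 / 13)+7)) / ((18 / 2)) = 24 / 13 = 1.85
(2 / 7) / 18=1 / 63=0.02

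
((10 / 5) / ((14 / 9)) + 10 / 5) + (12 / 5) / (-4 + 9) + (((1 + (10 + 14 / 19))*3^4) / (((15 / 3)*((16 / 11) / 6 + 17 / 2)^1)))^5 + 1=16856505736760096827866115986126 / 3464137582562989304065625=4866003.54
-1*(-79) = 79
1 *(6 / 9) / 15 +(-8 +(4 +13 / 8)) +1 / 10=-803 / 360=-2.23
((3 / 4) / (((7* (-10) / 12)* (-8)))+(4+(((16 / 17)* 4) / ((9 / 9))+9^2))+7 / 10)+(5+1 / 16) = 225013 / 2380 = 94.54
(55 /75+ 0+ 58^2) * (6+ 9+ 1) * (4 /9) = 3230144 /135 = 23926.99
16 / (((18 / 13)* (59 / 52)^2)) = 281216 / 31329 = 8.98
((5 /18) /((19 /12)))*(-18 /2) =-30 /19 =-1.58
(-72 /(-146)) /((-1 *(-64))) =9 /1168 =0.01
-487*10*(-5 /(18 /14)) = 170450 /9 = 18938.89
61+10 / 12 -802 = -4441 / 6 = -740.17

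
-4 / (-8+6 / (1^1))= 2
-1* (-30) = 30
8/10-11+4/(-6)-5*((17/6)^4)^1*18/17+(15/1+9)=-118097/360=-328.05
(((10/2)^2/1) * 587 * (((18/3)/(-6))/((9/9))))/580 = -2935/116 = -25.30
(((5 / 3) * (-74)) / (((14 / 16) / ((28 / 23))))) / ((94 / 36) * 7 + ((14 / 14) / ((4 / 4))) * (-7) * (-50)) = -71040 / 152467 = -0.47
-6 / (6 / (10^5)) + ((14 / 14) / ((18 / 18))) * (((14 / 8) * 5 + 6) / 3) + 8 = -1199845 / 12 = -99987.08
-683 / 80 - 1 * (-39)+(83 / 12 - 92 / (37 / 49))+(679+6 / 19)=100364293 / 168720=594.86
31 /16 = 1.94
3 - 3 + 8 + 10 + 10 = 28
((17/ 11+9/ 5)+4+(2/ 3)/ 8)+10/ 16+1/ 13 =139523/ 17160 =8.13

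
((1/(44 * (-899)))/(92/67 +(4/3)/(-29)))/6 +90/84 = 158278091/147726656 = 1.07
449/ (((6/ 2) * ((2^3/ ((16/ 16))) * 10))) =449/ 240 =1.87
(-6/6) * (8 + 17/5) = -57/5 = -11.40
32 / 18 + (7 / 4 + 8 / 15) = 731 / 180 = 4.06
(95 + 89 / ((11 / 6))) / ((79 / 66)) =9474 / 79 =119.92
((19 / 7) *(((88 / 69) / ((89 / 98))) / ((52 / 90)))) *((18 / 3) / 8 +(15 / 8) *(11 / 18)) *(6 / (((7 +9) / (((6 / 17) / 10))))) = 92169 / 556784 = 0.17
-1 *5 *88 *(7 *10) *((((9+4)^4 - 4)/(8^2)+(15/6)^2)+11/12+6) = -169783075/12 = -14148589.58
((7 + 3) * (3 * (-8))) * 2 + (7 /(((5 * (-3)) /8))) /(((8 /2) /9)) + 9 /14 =-34143 /70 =-487.76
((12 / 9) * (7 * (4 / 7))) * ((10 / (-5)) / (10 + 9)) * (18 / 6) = -32 / 19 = -1.68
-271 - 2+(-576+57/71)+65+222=-39845/71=-561.20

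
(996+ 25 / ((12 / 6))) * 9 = 18153 / 2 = 9076.50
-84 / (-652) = 21 / 163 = 0.13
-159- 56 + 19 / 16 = -213.81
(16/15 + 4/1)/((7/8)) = 608/105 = 5.79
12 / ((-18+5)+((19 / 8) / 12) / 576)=-663552 / 718829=-0.92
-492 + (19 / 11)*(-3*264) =-1860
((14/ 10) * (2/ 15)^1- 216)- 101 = -23761/ 75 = -316.81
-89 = -89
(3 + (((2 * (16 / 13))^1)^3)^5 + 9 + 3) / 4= 37779699651352373070923 / 204743572056363028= 184522.03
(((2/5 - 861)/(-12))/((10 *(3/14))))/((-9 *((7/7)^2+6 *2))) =-2317/8100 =-0.29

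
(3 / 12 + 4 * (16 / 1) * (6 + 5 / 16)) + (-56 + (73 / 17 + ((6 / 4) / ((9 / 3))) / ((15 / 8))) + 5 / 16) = 1440743 / 4080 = 353.12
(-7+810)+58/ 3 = 2467/ 3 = 822.33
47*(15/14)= 705/14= 50.36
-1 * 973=-973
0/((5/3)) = 0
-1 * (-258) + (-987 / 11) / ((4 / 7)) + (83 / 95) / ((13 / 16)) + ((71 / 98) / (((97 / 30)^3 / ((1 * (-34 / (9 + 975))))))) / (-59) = 599916506918048431 / 5878503556345420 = 102.05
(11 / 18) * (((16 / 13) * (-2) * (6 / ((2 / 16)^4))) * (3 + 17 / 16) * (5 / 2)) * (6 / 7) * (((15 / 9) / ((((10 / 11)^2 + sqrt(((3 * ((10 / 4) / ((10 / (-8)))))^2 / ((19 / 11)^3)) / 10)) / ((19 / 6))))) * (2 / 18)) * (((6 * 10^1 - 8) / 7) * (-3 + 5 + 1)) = 1154531462656000000 / 5172320097 - 8513470231552000 * sqrt(2090) / 1724106699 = -2530233.49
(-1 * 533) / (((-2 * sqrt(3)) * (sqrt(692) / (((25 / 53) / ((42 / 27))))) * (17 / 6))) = 119925 * sqrt(519) / 4364444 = 0.63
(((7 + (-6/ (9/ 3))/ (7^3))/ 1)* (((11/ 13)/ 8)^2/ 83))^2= 84261897841/ 94815159951855616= 0.00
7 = 7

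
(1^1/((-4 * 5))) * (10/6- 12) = 0.52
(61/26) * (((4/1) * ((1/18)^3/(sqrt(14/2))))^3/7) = 61 * sqrt(7)/27640127367216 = 0.00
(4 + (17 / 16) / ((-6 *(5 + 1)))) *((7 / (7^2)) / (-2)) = -2287 / 8064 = -0.28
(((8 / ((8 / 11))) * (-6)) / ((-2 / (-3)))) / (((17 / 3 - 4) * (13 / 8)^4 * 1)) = -1216512 / 142805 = -8.52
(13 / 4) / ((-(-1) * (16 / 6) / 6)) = 117 / 16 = 7.31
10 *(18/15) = 12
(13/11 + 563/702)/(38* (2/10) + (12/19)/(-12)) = 1455305/5536674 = 0.26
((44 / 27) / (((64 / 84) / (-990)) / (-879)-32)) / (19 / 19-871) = 248171 / 4239663004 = 0.00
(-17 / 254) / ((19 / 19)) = -17 / 254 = -0.07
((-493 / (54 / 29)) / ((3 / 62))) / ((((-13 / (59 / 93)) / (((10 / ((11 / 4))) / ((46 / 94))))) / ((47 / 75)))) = 14906738456 / 11988405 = 1243.43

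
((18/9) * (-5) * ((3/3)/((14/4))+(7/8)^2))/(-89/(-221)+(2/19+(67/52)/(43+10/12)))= -866904545/44310224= -19.56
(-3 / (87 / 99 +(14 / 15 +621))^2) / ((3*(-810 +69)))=9075 / 2608428604912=0.00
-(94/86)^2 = -2209/1849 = -1.19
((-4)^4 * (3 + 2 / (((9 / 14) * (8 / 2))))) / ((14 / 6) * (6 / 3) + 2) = 2176 / 15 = 145.07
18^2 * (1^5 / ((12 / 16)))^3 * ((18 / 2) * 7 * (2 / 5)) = 96768 / 5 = 19353.60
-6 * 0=0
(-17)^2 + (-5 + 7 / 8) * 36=281 / 2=140.50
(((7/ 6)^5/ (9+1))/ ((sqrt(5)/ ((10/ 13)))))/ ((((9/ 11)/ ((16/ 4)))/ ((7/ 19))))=1294139 * sqrt(5)/ 21607560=0.13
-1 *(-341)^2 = -116281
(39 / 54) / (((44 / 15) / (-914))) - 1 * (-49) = -176.04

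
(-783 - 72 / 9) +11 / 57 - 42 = -47470 / 57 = -832.81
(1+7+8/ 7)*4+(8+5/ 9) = 2843/ 63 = 45.13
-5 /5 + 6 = 5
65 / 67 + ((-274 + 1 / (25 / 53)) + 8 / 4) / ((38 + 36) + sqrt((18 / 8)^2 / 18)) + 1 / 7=-5206504074 / 2054489675 + 80964 * sqrt(2) / 4380575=-2.51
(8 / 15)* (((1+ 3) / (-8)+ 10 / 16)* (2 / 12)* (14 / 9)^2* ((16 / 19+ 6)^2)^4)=1598832213160000000 / 12381017456889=129135.77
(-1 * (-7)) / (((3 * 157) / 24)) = 56 / 157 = 0.36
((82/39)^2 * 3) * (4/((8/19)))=63878/507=125.99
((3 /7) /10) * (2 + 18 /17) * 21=234 /85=2.75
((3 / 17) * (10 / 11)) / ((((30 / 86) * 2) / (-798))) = -34314 / 187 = -183.50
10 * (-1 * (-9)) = 90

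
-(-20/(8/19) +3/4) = 187/4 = 46.75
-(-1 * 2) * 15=30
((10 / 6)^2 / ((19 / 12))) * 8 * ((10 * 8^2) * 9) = 1536000 / 19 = 80842.11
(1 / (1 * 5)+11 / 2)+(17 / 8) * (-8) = -113 / 10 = -11.30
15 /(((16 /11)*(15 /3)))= 33 /16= 2.06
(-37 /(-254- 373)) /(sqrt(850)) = 37*sqrt(34) /106590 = 0.00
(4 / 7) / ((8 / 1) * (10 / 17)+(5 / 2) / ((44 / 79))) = 5984 / 96285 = 0.06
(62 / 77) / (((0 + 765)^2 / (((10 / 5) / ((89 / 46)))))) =5704 / 4010546925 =0.00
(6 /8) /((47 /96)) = 72 /47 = 1.53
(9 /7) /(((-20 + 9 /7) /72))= -648 /131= -4.95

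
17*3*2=102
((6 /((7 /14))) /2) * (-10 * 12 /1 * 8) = -5760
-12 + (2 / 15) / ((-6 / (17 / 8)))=-4337 / 360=-12.05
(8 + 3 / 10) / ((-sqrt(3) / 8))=-332 * sqrt(3) / 15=-38.34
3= 3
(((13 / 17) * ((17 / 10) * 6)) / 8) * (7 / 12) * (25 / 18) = 455 / 576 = 0.79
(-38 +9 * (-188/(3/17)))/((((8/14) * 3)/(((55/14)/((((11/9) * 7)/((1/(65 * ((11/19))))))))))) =-274341/4004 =-68.52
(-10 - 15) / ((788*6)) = -25 / 4728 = -0.01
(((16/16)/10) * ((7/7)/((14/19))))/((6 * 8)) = 19/6720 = 0.00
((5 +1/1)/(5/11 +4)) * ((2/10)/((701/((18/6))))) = 198/171745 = 0.00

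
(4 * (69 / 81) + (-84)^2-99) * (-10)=-1879310 / 27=-69604.07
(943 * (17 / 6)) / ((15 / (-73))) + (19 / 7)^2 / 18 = -9556847 / 735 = -13002.51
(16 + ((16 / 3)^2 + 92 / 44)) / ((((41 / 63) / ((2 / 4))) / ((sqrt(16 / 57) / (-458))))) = -32249 * sqrt(57) / 5886903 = -0.04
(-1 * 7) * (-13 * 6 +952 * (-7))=47194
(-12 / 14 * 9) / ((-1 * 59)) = 54 / 413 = 0.13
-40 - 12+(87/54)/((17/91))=-43.38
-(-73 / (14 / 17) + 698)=-8531 / 14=-609.36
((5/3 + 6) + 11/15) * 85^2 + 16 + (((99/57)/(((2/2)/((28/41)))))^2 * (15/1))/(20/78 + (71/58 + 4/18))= 85152055374814/1402409551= 60718.39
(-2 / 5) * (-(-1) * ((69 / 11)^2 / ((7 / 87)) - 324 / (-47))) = -39484314 / 199045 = -198.37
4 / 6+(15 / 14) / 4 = 0.93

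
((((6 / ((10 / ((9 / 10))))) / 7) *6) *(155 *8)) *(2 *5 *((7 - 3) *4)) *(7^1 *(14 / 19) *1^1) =8999424 / 19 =473653.89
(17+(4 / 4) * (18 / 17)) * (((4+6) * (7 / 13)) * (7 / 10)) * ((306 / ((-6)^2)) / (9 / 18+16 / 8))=15043 / 65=231.43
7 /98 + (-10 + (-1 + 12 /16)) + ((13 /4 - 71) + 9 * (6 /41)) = -43975 /574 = -76.61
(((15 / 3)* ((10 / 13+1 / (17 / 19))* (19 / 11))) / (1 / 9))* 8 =2852280 / 2431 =1173.29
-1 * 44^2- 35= -1971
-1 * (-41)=41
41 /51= 0.80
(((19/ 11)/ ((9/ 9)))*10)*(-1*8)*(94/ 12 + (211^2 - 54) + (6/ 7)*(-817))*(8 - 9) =1397283560/ 231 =6048846.58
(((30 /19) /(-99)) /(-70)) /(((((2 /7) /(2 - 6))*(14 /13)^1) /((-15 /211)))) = 0.00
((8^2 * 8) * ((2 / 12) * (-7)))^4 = 10312216477696 / 81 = 127311314539.46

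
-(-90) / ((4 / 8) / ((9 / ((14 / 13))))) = 10530 / 7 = 1504.29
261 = 261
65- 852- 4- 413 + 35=-1169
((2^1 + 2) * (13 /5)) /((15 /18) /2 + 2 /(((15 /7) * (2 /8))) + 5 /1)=208 /183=1.14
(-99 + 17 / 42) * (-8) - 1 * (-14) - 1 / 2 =33695 / 42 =802.26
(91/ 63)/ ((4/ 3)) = 13/ 12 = 1.08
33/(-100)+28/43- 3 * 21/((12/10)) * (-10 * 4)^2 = -361198619/4300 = -83999.68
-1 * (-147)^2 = -21609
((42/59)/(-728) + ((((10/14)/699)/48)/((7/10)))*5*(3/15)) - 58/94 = -18312354953/29633143176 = -0.62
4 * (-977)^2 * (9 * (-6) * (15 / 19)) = -3092673960 / 19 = -162772313.68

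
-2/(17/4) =-0.47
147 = 147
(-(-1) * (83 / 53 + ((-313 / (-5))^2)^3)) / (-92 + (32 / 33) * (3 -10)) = -411145786078664604 / 674921875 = -609175374.67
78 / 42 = 13 / 7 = 1.86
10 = 10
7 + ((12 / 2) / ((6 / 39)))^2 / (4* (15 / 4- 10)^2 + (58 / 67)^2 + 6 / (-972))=3810553237 / 228336583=16.69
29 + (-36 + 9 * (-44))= -403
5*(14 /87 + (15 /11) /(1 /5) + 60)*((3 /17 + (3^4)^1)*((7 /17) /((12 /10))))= 2579984750 /276573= 9328.40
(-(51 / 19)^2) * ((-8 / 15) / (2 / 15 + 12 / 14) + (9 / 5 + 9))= -1734867 / 23465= -73.93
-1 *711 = -711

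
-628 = -628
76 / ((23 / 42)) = 3192 / 23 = 138.78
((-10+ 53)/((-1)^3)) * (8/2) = -172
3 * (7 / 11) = 1.91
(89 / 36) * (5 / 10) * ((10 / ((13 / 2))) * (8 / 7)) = 1780 / 819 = 2.17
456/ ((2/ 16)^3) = 233472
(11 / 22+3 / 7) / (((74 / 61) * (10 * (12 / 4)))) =793 / 31080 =0.03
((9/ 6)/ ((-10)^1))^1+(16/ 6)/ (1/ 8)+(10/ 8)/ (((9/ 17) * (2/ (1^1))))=8051/ 360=22.36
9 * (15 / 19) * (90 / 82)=7.80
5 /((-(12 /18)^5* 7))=-1215 /224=-5.42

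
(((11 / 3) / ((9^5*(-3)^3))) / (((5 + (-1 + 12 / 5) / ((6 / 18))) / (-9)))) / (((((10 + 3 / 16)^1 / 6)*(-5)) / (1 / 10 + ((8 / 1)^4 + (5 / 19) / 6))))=-205462576 / 189275369355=-0.00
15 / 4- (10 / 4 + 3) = -7 / 4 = -1.75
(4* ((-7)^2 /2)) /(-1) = -98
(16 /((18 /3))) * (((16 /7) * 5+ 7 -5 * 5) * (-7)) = 368 /3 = 122.67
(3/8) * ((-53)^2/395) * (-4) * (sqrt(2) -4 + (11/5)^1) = 75843/3950 -8427 * sqrt(2)/790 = 4.12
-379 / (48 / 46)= -8717 / 24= -363.21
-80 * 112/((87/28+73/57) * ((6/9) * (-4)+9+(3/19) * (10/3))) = -815109120/2738173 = -297.68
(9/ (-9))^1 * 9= -9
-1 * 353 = -353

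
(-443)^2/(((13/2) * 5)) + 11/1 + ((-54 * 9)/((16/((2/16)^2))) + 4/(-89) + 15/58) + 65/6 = 1561584279283/257687040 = 6060.00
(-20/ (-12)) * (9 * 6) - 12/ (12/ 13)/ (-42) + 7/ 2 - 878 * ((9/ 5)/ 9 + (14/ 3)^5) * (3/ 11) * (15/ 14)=-1180435327/ 2079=-567789.96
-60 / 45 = -1.33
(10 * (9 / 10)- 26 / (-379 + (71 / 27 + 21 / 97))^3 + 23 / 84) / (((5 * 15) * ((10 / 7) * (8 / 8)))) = 744801594980166583673 / 8604896022744943707000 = 0.09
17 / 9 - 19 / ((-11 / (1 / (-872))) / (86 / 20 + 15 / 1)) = 1597637 / 863280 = 1.85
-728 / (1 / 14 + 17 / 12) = -61152 / 125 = -489.22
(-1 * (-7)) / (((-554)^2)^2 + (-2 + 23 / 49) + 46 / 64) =10976 / 147701571894535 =0.00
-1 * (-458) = 458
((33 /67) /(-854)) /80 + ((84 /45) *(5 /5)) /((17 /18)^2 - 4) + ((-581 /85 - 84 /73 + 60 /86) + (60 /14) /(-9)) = -6172834930172119 /737927376705120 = -8.37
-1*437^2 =-190969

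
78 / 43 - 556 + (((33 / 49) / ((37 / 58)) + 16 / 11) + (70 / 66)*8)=-1397438552 / 2572647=-543.19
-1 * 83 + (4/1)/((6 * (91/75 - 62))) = -378447/4559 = -83.01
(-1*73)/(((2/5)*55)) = -73/22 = -3.32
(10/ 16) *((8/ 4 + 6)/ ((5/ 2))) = 2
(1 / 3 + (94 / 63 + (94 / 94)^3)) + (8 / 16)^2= 775 / 252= 3.08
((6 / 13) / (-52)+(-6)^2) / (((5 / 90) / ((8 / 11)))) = 875880 / 1859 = 471.16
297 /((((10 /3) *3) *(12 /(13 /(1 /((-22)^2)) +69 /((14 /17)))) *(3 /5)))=2945613 /112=26300.12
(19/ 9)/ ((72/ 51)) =323/ 216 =1.50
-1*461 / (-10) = 461 / 10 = 46.10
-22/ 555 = -0.04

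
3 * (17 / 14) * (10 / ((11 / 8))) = 26.49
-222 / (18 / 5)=-185 / 3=-61.67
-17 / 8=-2.12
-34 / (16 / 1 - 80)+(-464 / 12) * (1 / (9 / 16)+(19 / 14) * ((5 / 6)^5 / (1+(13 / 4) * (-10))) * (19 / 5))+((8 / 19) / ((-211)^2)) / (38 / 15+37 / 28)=-65.67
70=70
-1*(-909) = 909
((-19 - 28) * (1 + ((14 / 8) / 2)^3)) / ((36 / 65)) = -290225 / 2048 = -141.71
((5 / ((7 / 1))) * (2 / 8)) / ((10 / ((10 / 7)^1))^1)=5 / 196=0.03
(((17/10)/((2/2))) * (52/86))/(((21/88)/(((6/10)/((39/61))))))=91256/22575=4.04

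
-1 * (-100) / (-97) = -100 / 97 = -1.03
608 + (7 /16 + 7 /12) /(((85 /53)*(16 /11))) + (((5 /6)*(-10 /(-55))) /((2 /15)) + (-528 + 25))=76528637 /718080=106.57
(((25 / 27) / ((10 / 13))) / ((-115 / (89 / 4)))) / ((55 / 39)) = -15041 / 91080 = -0.17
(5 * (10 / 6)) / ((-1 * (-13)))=25 / 39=0.64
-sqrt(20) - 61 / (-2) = 61 / 2 - 2 * sqrt(5) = 26.03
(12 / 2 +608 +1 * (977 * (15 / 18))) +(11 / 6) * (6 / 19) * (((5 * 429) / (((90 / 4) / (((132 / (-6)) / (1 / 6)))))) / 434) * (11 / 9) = 104467297 / 74214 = 1407.65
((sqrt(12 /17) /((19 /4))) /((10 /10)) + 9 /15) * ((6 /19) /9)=16 * sqrt(51) /18411 + 2 /95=0.03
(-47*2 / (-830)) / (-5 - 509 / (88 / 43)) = -4136 / 9265705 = -0.00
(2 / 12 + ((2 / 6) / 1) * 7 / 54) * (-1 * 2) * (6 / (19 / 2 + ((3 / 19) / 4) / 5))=-25840 / 97551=-0.26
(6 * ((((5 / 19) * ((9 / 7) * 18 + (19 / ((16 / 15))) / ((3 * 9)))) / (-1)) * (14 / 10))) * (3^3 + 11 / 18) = -11924521 / 8208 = -1452.79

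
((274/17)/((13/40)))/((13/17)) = 10960/169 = 64.85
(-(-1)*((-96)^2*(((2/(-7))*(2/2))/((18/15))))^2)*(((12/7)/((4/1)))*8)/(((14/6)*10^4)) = 42467328/60025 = 707.49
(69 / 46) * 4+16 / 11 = 82 / 11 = 7.45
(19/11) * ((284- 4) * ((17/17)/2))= 2660/11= 241.82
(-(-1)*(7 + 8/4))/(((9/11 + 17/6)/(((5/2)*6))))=8910/241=36.97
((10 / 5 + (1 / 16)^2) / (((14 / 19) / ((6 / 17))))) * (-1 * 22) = -321651 / 15232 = -21.12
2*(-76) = -152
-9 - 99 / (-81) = -70 / 9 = -7.78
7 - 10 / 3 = 11 / 3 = 3.67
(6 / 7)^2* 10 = 360 / 49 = 7.35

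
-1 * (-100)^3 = 1000000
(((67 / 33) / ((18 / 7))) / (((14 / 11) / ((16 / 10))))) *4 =536 / 135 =3.97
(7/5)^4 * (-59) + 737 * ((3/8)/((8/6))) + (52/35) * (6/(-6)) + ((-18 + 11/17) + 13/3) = -241892291/7140000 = -33.88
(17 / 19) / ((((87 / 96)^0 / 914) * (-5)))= -15538 / 95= -163.56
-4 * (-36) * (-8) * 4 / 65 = -4608 / 65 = -70.89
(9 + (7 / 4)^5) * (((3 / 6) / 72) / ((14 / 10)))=130115 / 1032192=0.13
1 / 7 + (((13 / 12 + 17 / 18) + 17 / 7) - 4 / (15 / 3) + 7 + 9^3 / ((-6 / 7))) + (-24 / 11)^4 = -15072476983 / 18447660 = -817.04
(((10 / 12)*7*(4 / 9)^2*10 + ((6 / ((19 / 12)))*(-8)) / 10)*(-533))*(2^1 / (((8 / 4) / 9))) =-104476528 / 2565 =-40731.59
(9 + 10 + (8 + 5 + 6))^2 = 1444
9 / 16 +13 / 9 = 2.01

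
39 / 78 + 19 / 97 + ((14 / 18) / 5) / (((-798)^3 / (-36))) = 3062629286 / 4401111645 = 0.70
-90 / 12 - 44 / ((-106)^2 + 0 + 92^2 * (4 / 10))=-274265 / 36554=-7.50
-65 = -65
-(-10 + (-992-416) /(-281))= 4.99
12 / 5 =2.40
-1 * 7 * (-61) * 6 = 2562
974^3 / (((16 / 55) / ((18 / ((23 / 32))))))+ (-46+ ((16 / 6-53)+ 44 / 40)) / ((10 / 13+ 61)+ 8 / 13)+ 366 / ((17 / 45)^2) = 12864177580994994673 / 161721510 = 79545247759.53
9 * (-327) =-2943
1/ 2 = 0.50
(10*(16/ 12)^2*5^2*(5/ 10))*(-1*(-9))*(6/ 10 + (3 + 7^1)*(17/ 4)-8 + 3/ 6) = 71200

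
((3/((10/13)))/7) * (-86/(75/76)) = -42484/875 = -48.55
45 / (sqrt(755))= 9 * sqrt(755) / 151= 1.64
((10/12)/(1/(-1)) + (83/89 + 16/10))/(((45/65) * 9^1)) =58981/216270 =0.27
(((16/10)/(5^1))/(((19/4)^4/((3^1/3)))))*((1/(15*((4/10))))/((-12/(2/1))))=-0.00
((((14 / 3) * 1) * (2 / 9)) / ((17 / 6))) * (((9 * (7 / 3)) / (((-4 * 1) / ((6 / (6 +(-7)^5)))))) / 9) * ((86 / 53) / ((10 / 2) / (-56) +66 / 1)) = 0.00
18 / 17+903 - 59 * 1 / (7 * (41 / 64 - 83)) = 567134185 / 627249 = 904.16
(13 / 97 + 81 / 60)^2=8288641 / 3763600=2.20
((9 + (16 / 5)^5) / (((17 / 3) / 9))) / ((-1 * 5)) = -29070927 / 265625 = -109.44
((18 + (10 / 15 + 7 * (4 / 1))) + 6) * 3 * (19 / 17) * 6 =1059.53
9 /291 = 0.03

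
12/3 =4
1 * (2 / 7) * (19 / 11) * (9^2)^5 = 132497807238 / 77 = 1720750743.35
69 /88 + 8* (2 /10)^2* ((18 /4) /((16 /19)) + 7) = 2083 /440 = 4.73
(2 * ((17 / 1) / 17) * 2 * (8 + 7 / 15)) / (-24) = -127 / 90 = -1.41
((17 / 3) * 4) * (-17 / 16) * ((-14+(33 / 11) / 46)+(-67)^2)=-59491517 / 552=-107774.49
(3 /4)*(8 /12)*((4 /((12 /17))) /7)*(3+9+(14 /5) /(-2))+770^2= 124509901 /210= 592904.29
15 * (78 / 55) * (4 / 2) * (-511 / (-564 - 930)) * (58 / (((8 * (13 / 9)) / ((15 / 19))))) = 2000565 / 34694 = 57.66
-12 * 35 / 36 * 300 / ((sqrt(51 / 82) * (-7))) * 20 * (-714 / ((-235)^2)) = -163.94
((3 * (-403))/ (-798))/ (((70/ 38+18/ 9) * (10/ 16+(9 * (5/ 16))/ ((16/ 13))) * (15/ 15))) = 51584/ 380695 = 0.14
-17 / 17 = -1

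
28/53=0.53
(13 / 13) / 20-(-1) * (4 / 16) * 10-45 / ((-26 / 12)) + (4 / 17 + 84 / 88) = 1191631 / 48620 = 24.51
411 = 411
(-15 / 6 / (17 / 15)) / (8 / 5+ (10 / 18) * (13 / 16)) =-27000 / 25109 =-1.08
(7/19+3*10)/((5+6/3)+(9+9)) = 1.21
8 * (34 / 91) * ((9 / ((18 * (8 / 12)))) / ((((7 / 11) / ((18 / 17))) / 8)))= 19008 / 637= 29.84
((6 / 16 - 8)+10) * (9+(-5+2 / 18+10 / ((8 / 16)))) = 57.26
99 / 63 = 11 / 7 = 1.57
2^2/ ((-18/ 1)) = -2/ 9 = -0.22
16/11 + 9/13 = 307/143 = 2.15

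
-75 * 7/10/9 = -35/6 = -5.83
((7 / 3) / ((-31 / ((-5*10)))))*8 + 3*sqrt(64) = 5032 / 93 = 54.11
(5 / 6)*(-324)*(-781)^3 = 128622476070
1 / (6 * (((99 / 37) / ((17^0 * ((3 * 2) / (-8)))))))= -37 / 792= -0.05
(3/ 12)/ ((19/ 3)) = 3/ 76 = 0.04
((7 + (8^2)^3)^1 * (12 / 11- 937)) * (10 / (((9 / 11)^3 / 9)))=-3265601899450 / 81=-40316072832.72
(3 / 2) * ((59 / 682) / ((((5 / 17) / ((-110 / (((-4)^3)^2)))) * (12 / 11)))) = -11033 / 1015808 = -0.01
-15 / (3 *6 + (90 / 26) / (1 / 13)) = -5 / 21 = -0.24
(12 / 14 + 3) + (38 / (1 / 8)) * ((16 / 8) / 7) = 635 / 7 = 90.71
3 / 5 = 0.60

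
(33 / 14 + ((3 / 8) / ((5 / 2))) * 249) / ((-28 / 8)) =-11.34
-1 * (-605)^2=-366025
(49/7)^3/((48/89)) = 30527/48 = 635.98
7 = 7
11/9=1.22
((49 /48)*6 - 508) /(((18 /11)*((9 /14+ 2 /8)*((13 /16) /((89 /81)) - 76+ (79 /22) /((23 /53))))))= 5568994508 /1085990355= 5.13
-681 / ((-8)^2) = -681 / 64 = -10.64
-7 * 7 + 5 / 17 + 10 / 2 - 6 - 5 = -930 / 17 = -54.71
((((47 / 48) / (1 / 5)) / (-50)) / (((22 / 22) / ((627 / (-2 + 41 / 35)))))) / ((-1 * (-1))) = 68761 / 928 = 74.10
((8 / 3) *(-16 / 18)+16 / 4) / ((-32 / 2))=-11 / 108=-0.10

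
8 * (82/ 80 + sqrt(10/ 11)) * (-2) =-82/ 5-16 * sqrt(110)/ 11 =-31.66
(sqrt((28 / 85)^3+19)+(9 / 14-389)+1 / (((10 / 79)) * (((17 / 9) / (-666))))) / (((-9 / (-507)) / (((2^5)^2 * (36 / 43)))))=-153067204.76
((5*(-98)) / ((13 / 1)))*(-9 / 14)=315 / 13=24.23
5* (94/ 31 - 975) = -150655/ 31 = -4859.84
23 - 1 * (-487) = 510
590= 590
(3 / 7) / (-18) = -1 / 42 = -0.02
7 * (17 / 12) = 119 / 12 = 9.92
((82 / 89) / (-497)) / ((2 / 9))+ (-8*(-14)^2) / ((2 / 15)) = -520180449 / 44233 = -11760.01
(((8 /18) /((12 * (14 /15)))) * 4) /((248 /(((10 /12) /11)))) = 25 /515592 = 0.00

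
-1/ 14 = -0.07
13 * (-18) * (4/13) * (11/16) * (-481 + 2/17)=809325/34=23803.68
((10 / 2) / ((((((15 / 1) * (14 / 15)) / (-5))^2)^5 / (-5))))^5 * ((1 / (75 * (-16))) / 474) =34694469519536141888238489627838134765625 / 46070334228711897698222138226107869424707519100238776607178752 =0.00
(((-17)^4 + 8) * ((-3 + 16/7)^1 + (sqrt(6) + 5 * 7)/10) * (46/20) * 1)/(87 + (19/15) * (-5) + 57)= 5763501 * sqrt(6)/41300 + 224776539/57820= 4229.35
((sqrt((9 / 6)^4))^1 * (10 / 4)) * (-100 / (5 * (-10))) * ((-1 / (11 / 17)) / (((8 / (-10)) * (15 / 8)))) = 255 / 22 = 11.59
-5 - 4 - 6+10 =-5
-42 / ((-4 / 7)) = 147 / 2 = 73.50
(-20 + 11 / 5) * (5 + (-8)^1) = 53.40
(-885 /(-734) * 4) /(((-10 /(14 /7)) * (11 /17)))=-6018 /4037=-1.49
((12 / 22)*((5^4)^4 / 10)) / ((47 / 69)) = 6317138671875 / 517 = 12218836889.51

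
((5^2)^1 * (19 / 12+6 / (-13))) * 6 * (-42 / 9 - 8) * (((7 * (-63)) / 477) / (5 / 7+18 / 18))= 28511875 / 24804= 1149.49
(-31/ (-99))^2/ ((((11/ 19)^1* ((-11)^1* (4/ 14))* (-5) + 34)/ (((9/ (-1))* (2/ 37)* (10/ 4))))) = -0.00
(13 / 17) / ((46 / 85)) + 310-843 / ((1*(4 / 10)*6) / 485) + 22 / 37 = -170044.24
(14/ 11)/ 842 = 7/ 4631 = 0.00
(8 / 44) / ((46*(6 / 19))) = 19 / 1518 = 0.01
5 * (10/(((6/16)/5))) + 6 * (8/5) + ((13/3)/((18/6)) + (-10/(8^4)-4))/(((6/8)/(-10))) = 24550501/34560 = 710.37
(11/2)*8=44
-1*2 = -2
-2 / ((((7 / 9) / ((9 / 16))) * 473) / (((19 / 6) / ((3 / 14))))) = -171 / 3784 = -0.05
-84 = -84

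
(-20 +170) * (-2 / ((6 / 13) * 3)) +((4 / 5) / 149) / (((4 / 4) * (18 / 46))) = -1452658 / 6705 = -216.65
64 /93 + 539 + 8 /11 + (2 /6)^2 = 1658876 /3069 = 540.53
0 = 0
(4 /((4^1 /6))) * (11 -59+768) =4320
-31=-31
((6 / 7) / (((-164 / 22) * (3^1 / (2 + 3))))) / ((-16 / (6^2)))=495 / 1148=0.43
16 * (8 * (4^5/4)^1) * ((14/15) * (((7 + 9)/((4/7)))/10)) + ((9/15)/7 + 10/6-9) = 44953891/525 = 85626.46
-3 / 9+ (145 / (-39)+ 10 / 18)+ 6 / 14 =-2512 / 819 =-3.07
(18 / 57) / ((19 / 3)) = 18 / 361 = 0.05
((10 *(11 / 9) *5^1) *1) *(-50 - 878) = -510400 / 9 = -56711.11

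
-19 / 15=-1.27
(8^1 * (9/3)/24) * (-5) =-5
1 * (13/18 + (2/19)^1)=283/342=0.83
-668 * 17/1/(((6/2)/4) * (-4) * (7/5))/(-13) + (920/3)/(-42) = -215.29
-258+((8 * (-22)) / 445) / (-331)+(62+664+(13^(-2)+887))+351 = 1706.01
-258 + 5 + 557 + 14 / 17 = 5182 / 17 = 304.82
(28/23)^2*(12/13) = 9408/6877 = 1.37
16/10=8/5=1.60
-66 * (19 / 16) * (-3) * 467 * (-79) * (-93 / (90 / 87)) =62386763967 / 80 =779834549.59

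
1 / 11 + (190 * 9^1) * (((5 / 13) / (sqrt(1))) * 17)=1598863 / 143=11180.86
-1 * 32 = -32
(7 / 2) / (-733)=-7 / 1466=-0.00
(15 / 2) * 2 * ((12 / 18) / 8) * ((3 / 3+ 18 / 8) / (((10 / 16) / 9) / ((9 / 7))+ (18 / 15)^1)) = 26325 / 8126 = 3.24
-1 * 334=-334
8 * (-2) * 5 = -80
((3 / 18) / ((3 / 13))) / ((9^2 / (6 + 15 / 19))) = 559 / 9234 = 0.06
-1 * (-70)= 70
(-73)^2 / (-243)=-5329 / 243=-21.93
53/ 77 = 0.69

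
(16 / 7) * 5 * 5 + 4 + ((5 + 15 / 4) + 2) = 2013 / 28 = 71.89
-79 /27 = -2.93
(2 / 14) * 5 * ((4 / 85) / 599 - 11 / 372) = -558577 / 26516532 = -0.02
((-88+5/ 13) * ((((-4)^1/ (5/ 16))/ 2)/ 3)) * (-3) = -36448/ 65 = -560.74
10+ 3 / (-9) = 29 / 3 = 9.67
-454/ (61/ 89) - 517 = -71943/ 61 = -1179.39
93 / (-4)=-23.25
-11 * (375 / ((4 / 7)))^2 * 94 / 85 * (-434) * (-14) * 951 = -1029241869665625 / 34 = -30271819696047.79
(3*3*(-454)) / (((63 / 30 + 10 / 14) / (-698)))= 199641960 / 197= 1013410.96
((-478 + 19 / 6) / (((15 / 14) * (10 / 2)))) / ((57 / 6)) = -39886 / 4275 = -9.33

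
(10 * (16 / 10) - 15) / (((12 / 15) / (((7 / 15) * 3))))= 7 / 4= 1.75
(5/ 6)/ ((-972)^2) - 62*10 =-3514596475/ 5668704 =-620.00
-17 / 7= -2.43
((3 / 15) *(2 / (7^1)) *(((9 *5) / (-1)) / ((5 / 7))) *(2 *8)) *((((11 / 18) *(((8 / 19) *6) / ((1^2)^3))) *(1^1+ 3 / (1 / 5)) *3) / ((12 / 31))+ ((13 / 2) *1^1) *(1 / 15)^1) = -5249616 / 475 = -11051.82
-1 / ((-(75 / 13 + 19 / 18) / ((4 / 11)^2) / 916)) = 3429504 / 193237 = 17.75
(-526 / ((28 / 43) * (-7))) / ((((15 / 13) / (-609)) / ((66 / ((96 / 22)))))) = -515882653 / 560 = -921219.02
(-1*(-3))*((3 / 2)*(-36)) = -162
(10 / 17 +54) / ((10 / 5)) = 464 / 17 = 27.29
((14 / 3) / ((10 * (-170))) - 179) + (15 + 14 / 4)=-204641 / 1275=-160.50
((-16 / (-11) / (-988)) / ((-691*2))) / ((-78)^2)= 0.00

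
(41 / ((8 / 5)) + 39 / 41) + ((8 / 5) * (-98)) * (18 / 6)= -727871 / 1640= -443.82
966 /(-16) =-483 /8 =-60.38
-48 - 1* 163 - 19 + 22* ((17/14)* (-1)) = -1797/7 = -256.71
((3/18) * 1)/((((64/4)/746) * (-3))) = -373/144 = -2.59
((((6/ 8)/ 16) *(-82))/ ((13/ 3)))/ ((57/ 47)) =-5781/ 7904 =-0.73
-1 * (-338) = 338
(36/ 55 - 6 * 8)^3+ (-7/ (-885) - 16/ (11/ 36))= -3126874132003/ 29448375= -106181.55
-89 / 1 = -89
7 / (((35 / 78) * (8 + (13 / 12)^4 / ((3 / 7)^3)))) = 43670016 / 71376995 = 0.61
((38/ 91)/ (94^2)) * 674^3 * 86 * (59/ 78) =7379446051436/ 7839741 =941286.97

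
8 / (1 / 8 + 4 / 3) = 192 / 35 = 5.49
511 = 511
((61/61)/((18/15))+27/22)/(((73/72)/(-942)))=-1537344/803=-1914.50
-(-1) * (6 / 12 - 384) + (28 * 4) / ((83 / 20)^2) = -5194263 / 13778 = -377.00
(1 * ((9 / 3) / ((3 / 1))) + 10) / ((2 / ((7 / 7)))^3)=11 / 8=1.38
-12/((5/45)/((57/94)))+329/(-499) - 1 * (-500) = 10175115/23453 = 433.85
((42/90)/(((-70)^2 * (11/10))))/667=1/7703850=0.00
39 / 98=0.40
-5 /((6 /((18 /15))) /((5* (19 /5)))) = -19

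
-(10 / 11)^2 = -100 / 121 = -0.83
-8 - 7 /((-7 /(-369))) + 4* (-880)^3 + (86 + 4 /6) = -8177664871 /3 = -2725888290.33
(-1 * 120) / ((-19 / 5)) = 600 / 19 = 31.58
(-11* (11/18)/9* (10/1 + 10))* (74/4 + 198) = -261965/81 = -3234.14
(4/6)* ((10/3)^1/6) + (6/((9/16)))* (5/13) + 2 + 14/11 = 29906/3861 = 7.75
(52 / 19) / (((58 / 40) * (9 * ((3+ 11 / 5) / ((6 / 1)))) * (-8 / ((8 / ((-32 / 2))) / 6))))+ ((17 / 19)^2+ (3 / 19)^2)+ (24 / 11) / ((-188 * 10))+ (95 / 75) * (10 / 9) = 3265064167 / 1461367710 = 2.23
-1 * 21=-21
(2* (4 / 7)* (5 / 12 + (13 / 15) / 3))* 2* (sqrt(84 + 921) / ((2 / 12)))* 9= 3048* sqrt(1005) / 35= 2760.77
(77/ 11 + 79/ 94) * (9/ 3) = 2211/ 94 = 23.52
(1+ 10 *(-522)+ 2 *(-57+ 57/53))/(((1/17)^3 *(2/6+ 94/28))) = -11659993422/1643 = -7096770.19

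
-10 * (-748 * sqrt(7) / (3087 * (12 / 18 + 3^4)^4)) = 13464 * sqrt(7) / 247165842875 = 0.00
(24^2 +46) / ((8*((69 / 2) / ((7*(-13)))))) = -28301 / 138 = -205.08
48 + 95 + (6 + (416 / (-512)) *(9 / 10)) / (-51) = 388679 / 2720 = 142.90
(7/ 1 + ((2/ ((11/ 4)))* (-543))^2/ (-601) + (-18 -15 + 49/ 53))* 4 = -4387096068/ 3854213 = -1138.26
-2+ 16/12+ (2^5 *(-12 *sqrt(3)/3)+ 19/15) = 3/5 - 128 *sqrt(3) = -221.10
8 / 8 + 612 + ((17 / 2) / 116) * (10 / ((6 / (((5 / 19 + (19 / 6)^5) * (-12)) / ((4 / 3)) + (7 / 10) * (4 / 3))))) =3002951219 / 11425536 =262.83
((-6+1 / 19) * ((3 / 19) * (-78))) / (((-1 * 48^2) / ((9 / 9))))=-1469 / 46208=-0.03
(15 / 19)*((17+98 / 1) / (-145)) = -0.63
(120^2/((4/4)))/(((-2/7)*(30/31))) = -52080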